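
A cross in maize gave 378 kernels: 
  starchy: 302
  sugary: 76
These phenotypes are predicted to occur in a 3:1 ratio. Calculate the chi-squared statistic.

Total ratio parts = 4. Expected numbers out of 378:
  starchy: 378 × 3/4 = 283.5
  sugary: 378 × 1/4 = 94.5
χ² = Σ (O − E)² / E
  starchy: (302 − 283.5)² / 283.5 = 1.2072
  sugary: (76 − 94.5)² / 94.5 = 3.6217
χ² = 1.2072 + 3.6217 = 4.8289 ≈ 4.829

4.829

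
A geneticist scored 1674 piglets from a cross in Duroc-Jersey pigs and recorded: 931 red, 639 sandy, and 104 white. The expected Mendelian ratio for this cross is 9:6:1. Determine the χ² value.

The 9:6:1 ratio has 16 parts, so with N = 1674 the expected counts are:
  red: 1674 × 9/16 = 941.625
  sandy: 1674 × 6/16 = 627.75
  white: 1674 × 1/16 = 104.625
χ² = Σ (O − E)² / E
  red: (931 − 941.625)² / 941.625 = 0.1199
  sandy: (639 − 627.75)² / 627.75 = 0.2016
  white: (104 − 104.625)² / 104.625 = 0.0037
χ² = 0.1199 + 0.2016 + 0.0037 = 0.3252 ≈ 0.325

0.325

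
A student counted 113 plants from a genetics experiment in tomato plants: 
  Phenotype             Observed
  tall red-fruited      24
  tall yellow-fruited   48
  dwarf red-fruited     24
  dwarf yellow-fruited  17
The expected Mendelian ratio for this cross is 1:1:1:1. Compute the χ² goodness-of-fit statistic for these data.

Under the 1:1:1:1 hypothesis (Σ ratio = 4, N = 113):
  tall red-fruited: 113 × 1/4 = 28.25
  tall yellow-fruited: 113 × 1/4 = 28.25
  dwarf red-fruited: 113 × 1/4 = 28.25
  dwarf yellow-fruited: 113 × 1/4 = 28.25
χ² = Σ (O − E)² / E
  tall red-fruited: (24 − 28.25)² / 28.25 = 0.6394
  tall yellow-fruited: (48 − 28.25)² / 28.25 = 13.8075
  dwarf red-fruited: (24 − 28.25)² / 28.25 = 0.6394
  dwarf yellow-fruited: (17 − 28.25)² / 28.25 = 4.4801
χ² = 0.6394 + 13.8075 + 0.6394 + 4.4801 = 19.5664 ≈ 19.566

19.566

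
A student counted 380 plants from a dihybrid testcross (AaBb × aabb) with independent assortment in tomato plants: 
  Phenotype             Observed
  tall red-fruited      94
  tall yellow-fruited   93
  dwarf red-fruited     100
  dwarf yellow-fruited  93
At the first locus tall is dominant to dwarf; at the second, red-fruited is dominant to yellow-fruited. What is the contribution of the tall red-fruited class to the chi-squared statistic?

0.011

A dihybrid testcross with independent assortment gives a 1:1:1:1 ratio.
Total ratio parts = 4. Expected numbers out of 380:
  tall red-fruited: 380 × 1/4 = 95
  tall yellow-fruited: 380 × 1/4 = 95
  dwarf red-fruited: 380 × 1/4 = 95
  dwarf yellow-fruited: 380 × 1/4 = 95
Contribution of tall red-fruited: (94 − 95)² / 95 = 0.0105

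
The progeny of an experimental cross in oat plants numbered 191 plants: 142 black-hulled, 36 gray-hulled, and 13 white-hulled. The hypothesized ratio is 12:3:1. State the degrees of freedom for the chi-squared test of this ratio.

2

A goodness-of-fit test with 3 phenotype classes has df = 3 − 1 = 2.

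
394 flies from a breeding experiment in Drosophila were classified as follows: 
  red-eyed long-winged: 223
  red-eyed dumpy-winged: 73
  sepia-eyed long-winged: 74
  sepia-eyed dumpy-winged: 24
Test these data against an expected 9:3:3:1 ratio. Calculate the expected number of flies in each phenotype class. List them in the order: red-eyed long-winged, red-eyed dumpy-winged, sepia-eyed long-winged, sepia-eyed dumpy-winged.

221.625, 73.875, 73.875, 24.625

The 9:3:3:1 ratio has 16 parts, so with N = 394 the expected counts are:
  red-eyed long-winged: 394 × 9/16 = 221.625
  red-eyed dumpy-winged: 394 × 3/16 = 73.875
  sepia-eyed long-winged: 394 × 3/16 = 73.875
  sepia-eyed dumpy-winged: 394 × 1/16 = 24.625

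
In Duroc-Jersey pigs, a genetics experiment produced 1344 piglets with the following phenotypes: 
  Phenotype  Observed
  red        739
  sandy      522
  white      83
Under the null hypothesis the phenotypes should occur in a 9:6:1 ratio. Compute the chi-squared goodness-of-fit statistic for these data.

Under the 9:6:1 hypothesis (Σ ratio = 16, N = 1344):
  red: 1344 × 9/16 = 756
  sandy: 1344 × 6/16 = 504
  white: 1344 × 1/16 = 84
χ² = Σ (O − E)² / E
  red: (739 − 756)² / 756 = 0.3823
  sandy: (522 − 504)² / 504 = 0.6429
  white: (83 − 84)² / 84 = 0.0119
χ² = 0.3823 + 0.6429 + 0.0119 = 1.0371 ≈ 1.037

1.037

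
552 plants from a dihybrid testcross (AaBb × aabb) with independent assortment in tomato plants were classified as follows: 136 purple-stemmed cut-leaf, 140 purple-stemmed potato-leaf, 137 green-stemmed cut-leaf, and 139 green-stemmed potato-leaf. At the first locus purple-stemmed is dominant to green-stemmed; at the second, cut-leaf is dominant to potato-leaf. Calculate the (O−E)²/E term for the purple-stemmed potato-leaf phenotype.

A dihybrid testcross with independent assortment gives a 1:1:1:1 ratio.
Total ratio parts = 4. Expected numbers out of 552:
  purple-stemmed cut-leaf: 552 × 1/4 = 138
  purple-stemmed potato-leaf: 552 × 1/4 = 138
  green-stemmed cut-leaf: 552 × 1/4 = 138
  green-stemmed potato-leaf: 552 × 1/4 = 138
Contribution of purple-stemmed potato-leaf: (140 − 138)² / 138 = 0.0290

0.029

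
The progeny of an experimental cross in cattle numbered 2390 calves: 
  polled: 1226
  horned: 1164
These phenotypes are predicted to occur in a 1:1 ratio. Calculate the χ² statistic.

Expected counts for N = 2390 under a 1:1 ratio (total parts = 2):
  polled: 2390 × 1/2 = 1195
  horned: 2390 × 1/2 = 1195
χ² = Σ (O − E)² / E
  polled: (1226 − 1195)² / 1195 = 0.8042
  horned: (1164 − 1195)² / 1195 = 0.8042
χ² = 0.8042 + 0.8042 = 1.6084 ≈ 1.608

1.608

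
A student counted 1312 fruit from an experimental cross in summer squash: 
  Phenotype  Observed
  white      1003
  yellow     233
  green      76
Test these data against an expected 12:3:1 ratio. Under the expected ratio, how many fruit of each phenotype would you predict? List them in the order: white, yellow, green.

Expected counts for N = 1312 under a 12:3:1 ratio (total parts = 16):
  white: 1312 × 12/16 = 984
  yellow: 1312 × 3/16 = 246
  green: 1312 × 1/16 = 82

984, 246, 82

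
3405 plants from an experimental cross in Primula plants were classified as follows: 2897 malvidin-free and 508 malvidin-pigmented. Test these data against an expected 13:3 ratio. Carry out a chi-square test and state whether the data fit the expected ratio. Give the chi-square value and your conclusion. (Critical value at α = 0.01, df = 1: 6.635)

32.799; not consistent

Expected counts for N = 3405 under a 13:3 ratio (total parts = 16):
  malvidin-free: 3405 × 13/16 = 2766.5625
  malvidin-pigmented: 3405 × 3/16 = 638.4375
χ² = Σ (O − E)² / E
  malvidin-free: (2897 − 2766.5625)² / 2766.5625 = 6.1498
  malvidin-pigmented: (508 − 638.4375)² / 638.4375 = 26.6493
χ² = 6.1498 + 26.6493 = 32.7991 ≈ 32.799
Degrees of freedom = 2 − 1 = 1; critical value at α = 0.01 is 6.635.
Since 32.799 > 6.635, we reject the null hypothesis — the data do not fit the 13:3 ratio.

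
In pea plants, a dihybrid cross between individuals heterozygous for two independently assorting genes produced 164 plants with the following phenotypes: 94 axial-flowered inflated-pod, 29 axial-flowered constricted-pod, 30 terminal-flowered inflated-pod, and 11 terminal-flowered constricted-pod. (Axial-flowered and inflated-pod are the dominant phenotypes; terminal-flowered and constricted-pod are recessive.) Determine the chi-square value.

0.206

A dihybrid F₂ with independent assortment and complete dominance at both loci gives a 9:3:3:1 phenotypic ratio.
Total ratio parts = 16. Expected numbers out of 164:
  axial-flowered inflated-pod: 164 × 9/16 = 92.25
  axial-flowered constricted-pod: 164 × 3/16 = 30.75
  terminal-flowered inflated-pod: 164 × 3/16 = 30.75
  terminal-flowered constricted-pod: 164 × 1/16 = 10.25
χ² = Σ (O − E)² / E
  axial-flowered inflated-pod: (94 − 92.25)² / 92.25 = 0.0332
  axial-flowered constricted-pod: (29 − 30.75)² / 30.75 = 0.0996
  terminal-flowered inflated-pod: (30 − 30.75)² / 30.75 = 0.0183
  terminal-flowered constricted-pod: (11 − 10.25)² / 10.25 = 0.0549
χ² = 0.0332 + 0.0996 + 0.0183 + 0.0549 = 0.206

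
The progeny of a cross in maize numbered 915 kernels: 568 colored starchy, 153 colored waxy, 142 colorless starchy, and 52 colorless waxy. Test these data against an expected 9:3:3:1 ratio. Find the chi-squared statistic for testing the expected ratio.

Expected counts for N = 915 under a 9:3:3:1 ratio (total parts = 16):
  colored starchy: 915 × 9/16 = 514.6875
  colored waxy: 915 × 3/16 = 171.5625
  colorless starchy: 915 × 3/16 = 171.5625
  colorless waxy: 915 × 1/16 = 57.1875
χ² = Σ (O − E)² / E
  colored starchy: (568 − 514.6875)² / 514.6875 = 5.5222
  colored waxy: (153 − 171.5625)² / 171.5625 = 2.0084
  colorless starchy: (142 − 171.5625)² / 171.5625 = 5.0940
  colorless waxy: (52 − 57.1875)² / 57.1875 = 0.4706
χ² = 5.5222 + 2.0084 + 5.0940 + 0.4706 = 13.0952 ≈ 13.095

13.095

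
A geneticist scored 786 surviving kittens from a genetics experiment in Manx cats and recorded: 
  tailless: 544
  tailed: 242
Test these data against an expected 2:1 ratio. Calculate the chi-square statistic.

2.290

Total ratio parts = 3. Expected numbers out of 786:
  tailless: 786 × 2/3 = 524
  tailed: 786 × 1/3 = 262
χ² = Σ (O − E)² / E
  tailless: (544 − 524)² / 524 = 0.7634
  tailed: (242 − 262)² / 262 = 1.5267
χ² = 0.7634 + 1.5267 = 2.2901 ≈ 2.290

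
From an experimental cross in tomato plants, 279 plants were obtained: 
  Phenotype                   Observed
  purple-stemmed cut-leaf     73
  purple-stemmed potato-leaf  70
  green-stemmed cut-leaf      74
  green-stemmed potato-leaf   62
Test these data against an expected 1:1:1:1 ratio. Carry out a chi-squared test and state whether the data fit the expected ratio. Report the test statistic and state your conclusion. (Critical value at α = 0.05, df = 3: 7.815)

1.272; consistent

The 1:1:1:1 ratio has 4 parts, so with N = 279 the expected counts are:
  purple-stemmed cut-leaf: 279 × 1/4 = 69.75
  purple-stemmed potato-leaf: 279 × 1/4 = 69.75
  green-stemmed cut-leaf: 279 × 1/4 = 69.75
  green-stemmed potato-leaf: 279 × 1/4 = 69.75
χ² = Σ (O − E)² / E
  purple-stemmed cut-leaf: (73 − 69.75)² / 69.75 = 0.1514
  purple-stemmed potato-leaf: (70 − 69.75)² / 69.75 = 0.0009
  green-stemmed cut-leaf: (74 − 69.75)² / 69.75 = 0.2590
  green-stemmed potato-leaf: (62 − 69.75)² / 69.75 = 0.8611
χ² = 0.1514 + 0.0009 + 0.2590 + 0.8611 = 1.2724 ≈ 1.272
Degrees of freedom = 4 − 1 = 3; critical value at α = 0.05 is 7.815.
Since 1.272 < 7.815, we fail to reject the null hypothesis — the data are consistent with the 1:1:1:1 ratio.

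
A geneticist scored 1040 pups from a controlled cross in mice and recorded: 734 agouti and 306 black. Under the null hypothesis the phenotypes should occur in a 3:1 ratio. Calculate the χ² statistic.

10.851

The 3:1 ratio has 4 parts, so with N = 1040 the expected counts are:
  agouti: 1040 × 3/4 = 780
  black: 1040 × 1/4 = 260
χ² = Σ (O − E)² / E
  agouti: (734 − 780)² / 780 = 2.7128
  black: (306 − 260)² / 260 = 8.1385
χ² = 2.7128 + 8.1385 = 10.8513 ≈ 10.851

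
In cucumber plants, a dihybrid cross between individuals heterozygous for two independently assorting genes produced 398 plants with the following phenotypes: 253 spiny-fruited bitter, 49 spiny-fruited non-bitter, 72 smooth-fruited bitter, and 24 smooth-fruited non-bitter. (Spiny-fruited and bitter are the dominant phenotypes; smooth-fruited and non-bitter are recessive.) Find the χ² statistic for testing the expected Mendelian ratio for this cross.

A dihybrid F₂ with independent assortment and complete dominance at both loci gives a 9:3:3:1 phenotypic ratio.
The 9:3:3:1 ratio has 16 parts, so with N = 398 the expected counts are:
  spiny-fruited bitter: 398 × 9/16 = 223.875
  spiny-fruited non-bitter: 398 × 3/16 = 74.625
  smooth-fruited bitter: 398 × 3/16 = 74.625
  smooth-fruited non-bitter: 398 × 1/16 = 24.875
χ² = Σ (O − E)² / E
  spiny-fruited bitter: (253 − 223.875)² / 223.875 = 3.7890
  spiny-fruited non-bitter: (49 − 74.625)² / 74.625 = 8.7992
  smooth-fruited bitter: (72 − 74.625)² / 74.625 = 0.0923
  smooth-fruited non-bitter: (24 − 24.875)² / 24.875 = 0.0308
χ² = 3.7890 + 8.7992 + 0.0923 + 0.0308 = 12.7113 ≈ 12.711

12.711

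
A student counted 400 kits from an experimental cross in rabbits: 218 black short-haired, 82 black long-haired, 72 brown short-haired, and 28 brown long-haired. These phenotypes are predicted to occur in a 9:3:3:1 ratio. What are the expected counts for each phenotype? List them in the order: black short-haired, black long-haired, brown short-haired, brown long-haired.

The 9:3:3:1 ratio has 16 parts, so with N = 400 the expected counts are:
  black short-haired: 400 × 9/16 = 225
  black long-haired: 400 × 3/16 = 75
  brown short-haired: 400 × 3/16 = 75
  brown long-haired: 400 × 1/16 = 25

225, 75, 75, 25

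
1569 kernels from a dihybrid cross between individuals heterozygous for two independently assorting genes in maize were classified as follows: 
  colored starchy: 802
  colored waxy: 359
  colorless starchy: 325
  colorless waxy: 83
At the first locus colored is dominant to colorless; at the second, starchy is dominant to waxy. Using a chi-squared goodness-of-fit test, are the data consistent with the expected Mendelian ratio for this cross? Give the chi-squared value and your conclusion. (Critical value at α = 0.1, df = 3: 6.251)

A dihybrid F₂ with independent assortment and complete dominance at both loci gives a 9:3:3:1 phenotypic ratio.
Expected counts for N = 1569 under a 9:3:3:1 ratio (total parts = 16):
  colored starchy: 1569 × 9/16 = 882.5625
  colored waxy: 1569 × 3/16 = 294.1875
  colorless starchy: 1569 × 3/16 = 294.1875
  colorless waxy: 1569 × 1/16 = 98.0625
χ² = Σ (O − E)² / E
  colored starchy: (802 − 882.5625)² / 882.5625 = 7.3539
  colored waxy: (359 − 294.1875)² / 294.1875 = 14.2789
  colorless starchy: (325 − 294.1875)² / 294.1875 = 3.2272
  colorless waxy: (83 − 98.0625)² / 98.0625 = 2.3136
χ² = 7.3539 + 14.2789 + 3.2272 + 2.3136 = 27.1736 ≈ 27.174
Degrees of freedom = 4 − 1 = 3; critical value at α = 0.1 is 6.251.
Since 27.174 > 6.251, we reject the null hypothesis — the data do not fit the 9:3:3:1 ratio.

27.174; not consistent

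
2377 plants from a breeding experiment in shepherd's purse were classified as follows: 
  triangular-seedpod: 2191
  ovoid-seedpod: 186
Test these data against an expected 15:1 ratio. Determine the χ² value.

10.063

Under the 15:1 hypothesis (Σ ratio = 16, N = 2377):
  triangular-seedpod: 2377 × 15/16 = 2228.4375
  ovoid-seedpod: 2377 × 1/16 = 148.5625
χ² = Σ (O − E)² / E
  triangular-seedpod: (2191 − 2228.4375)² / 2228.4375 = 0.6289
  ovoid-seedpod: (186 − 148.5625)² / 148.5625 = 9.4342
χ² = 0.6289 + 9.4342 = 10.0631 ≈ 10.063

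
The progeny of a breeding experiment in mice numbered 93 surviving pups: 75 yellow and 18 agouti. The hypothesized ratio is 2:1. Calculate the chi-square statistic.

Expected counts for N = 93 under a 2:1 ratio (total parts = 3):
  yellow: 93 × 2/3 = 62
  agouti: 93 × 1/3 = 31
χ² = Σ (O − E)² / E
  yellow: (75 − 62)² / 62 = 2.7258
  agouti: (18 − 31)² / 31 = 5.4516
χ² = 2.7258 + 5.4516 = 8.1774 ≈ 8.177

8.177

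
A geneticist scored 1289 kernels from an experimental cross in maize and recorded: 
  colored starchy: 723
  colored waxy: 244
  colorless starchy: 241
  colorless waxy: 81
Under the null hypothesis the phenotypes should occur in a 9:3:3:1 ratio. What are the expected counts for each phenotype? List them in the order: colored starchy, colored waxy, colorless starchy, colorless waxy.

725.0625, 241.6875, 241.6875, 80.5625

The 9:3:3:1 ratio has 16 parts, so with N = 1289 the expected counts are:
  colored starchy: 1289 × 9/16 = 725.0625
  colored waxy: 1289 × 3/16 = 241.6875
  colorless starchy: 1289 × 3/16 = 241.6875
  colorless waxy: 1289 × 1/16 = 80.5625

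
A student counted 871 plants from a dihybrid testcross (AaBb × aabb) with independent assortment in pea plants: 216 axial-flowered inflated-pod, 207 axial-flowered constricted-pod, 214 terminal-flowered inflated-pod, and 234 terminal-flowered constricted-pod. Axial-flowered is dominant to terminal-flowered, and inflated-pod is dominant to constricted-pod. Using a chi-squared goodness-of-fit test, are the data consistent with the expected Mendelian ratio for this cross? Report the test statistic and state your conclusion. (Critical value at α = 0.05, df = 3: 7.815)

1.822; consistent

A dihybrid testcross with independent assortment gives a 1:1:1:1 ratio.
Expected counts for N = 871 under a 1:1:1:1 ratio (total parts = 4):
  axial-flowered inflated-pod: 871 × 1/4 = 217.75
  axial-flowered constricted-pod: 871 × 1/4 = 217.75
  terminal-flowered inflated-pod: 871 × 1/4 = 217.75
  terminal-flowered constricted-pod: 871 × 1/4 = 217.75
χ² = Σ (O − E)² / E
  axial-flowered inflated-pod: (216 − 217.75)² / 217.75 = 0.0141
  axial-flowered constricted-pod: (207 − 217.75)² / 217.75 = 0.5307
  terminal-flowered inflated-pod: (214 − 217.75)² / 217.75 = 0.0646
  terminal-flowered constricted-pod: (234 − 217.75)² / 217.75 = 1.2127
χ² = 0.0141 + 0.5307 + 0.0646 + 1.2127 = 1.8221 ≈ 1.822
Degrees of freedom = 4 − 1 = 3; critical value at α = 0.05 is 7.815.
Since 1.822 < 7.815, we fail to reject the null hypothesis — the data are consistent with the 1:1:1:1 ratio.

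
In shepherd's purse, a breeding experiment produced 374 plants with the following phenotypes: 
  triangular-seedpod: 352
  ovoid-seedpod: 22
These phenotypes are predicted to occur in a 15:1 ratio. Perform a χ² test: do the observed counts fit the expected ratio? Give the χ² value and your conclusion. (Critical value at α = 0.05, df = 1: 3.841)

0.086; consistent

Under the 15:1 hypothesis (Σ ratio = 16, N = 374):
  triangular-seedpod: 374 × 15/16 = 350.625
  ovoid-seedpod: 374 × 1/16 = 23.375
χ² = Σ (O − E)² / E
  triangular-seedpod: (352 − 350.625)² / 350.625 = 0.0054
  ovoid-seedpod: (22 − 23.375)² / 23.375 = 0.0809
χ² = 0.0054 + 0.0809 = 0.0863 ≈ 0.086
Degrees of freedom = 2 − 1 = 1; critical value at α = 0.05 is 3.841.
Since 0.086 < 3.841, we fail to reject the null hypothesis — the data are consistent with the 15:1 ratio.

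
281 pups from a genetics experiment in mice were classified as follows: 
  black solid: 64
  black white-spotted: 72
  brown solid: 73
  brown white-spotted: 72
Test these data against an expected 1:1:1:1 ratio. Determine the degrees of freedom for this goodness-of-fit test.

3

A goodness-of-fit test with 4 phenotype classes has df = 4 − 1 = 3.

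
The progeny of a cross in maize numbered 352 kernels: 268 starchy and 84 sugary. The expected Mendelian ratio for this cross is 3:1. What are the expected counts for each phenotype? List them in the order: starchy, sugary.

Under the 3:1 hypothesis (Σ ratio = 4, N = 352):
  starchy: 352 × 3/4 = 264
  sugary: 352 × 1/4 = 88

264, 88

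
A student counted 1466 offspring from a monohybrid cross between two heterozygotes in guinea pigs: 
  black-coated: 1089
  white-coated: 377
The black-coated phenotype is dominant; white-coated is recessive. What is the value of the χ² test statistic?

0.401

For a monohybrid cross between heterozygotes with complete dominance, the expected phenotypic ratio is 3:1.
Expected counts for N = 1466 under a 3:1 ratio (total parts = 4):
  black-coated: 1466 × 3/4 = 1099.5
  white-coated: 1466 × 1/4 = 366.5
χ² = Σ (O − E)² / E
  black-coated: (1089 − 1099.5)² / 1099.5 = 0.1003
  white-coated: (377 − 366.5)² / 366.5 = 0.3008
χ² = 0.1003 + 0.3008 = 0.4011 ≈ 0.401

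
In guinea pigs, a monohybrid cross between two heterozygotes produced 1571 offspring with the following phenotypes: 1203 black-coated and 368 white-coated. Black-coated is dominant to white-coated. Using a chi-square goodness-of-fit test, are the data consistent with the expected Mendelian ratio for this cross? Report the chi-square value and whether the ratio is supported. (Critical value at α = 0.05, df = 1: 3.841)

For a monohybrid cross between heterozygotes with complete dominance, the expected phenotypic ratio is 3:1.
Under the 3:1 hypothesis (Σ ratio = 4, N = 1571):
  black-coated: 1571 × 3/4 = 1178.25
  white-coated: 1571 × 1/4 = 392.75
χ² = Σ (O − E)² / E
  black-coated: (1203 − 1178.25)² / 1178.25 = 0.5199
  white-coated: (368 − 392.75)² / 392.75 = 1.5597
χ² = 0.5199 + 1.5597 = 2.0796 ≈ 2.080
Degrees of freedom = 2 − 1 = 1; critical value at α = 0.05 is 3.841.
Since 2.080 < 3.841, we fail to reject the null hypothesis — the data are consistent with the 3:1 ratio.

2.080; consistent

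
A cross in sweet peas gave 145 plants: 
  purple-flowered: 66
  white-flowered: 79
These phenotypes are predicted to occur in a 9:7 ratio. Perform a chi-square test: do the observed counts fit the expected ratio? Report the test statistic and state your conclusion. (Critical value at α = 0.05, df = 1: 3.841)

6.787; not consistent

The 9:7 ratio has 16 parts, so with N = 145 the expected counts are:
  purple-flowered: 145 × 9/16 = 81.5625
  white-flowered: 145 × 7/16 = 63.4375
χ² = Σ (O − E)² / E
  purple-flowered: (66 − 81.5625)² / 81.5625 = 2.9694
  white-flowered: (79 − 63.4375)² / 63.4375 = 3.8178
χ² = 2.9694 + 3.8178 = 6.7872 ≈ 6.787
Degrees of freedom = 2 − 1 = 1; critical value at α = 0.05 is 3.841.
Since 6.787 > 3.841, we reject the null hypothesis — the data do not fit the 9:7 ratio.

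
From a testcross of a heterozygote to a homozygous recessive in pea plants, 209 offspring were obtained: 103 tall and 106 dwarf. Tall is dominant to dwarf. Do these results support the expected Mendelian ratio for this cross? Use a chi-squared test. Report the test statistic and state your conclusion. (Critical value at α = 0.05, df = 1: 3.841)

A testcross of a heterozygote (Aa × aa) gives a 1:1 phenotypic ratio.
The 1:1 ratio has 2 parts, so with N = 209 the expected counts are:
  tall: 209 × 1/2 = 104.5
  dwarf: 209 × 1/2 = 104.5
χ² = Σ (O − E)² / E
  tall: (103 − 104.5)² / 104.5 = 0.0215
  dwarf: (106 − 104.5)² / 104.5 = 0.0215
χ² = 0.0215 + 0.0215 = 0.043
Degrees of freedom = 2 − 1 = 1; critical value at α = 0.05 is 3.841.
Since 0.043 < 3.841, we fail to reject the null hypothesis — the data are consistent with the 1:1 ratio.

0.043; consistent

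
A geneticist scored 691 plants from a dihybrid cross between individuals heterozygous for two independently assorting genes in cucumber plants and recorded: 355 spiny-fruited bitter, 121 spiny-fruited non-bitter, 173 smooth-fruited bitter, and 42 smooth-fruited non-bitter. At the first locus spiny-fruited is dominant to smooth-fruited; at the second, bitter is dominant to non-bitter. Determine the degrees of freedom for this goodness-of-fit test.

A dihybrid F₂ with independent assortment and complete dominance at both loci gives a 9:3:3:1 phenotypic ratio.
A goodness-of-fit test with 4 phenotype classes has df = 4 − 1 = 3.

3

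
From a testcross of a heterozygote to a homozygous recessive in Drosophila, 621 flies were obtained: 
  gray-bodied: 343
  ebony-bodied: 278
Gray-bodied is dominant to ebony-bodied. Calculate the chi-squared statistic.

6.804

A testcross of a heterozygote (Aa × aa) gives a 1:1 phenotypic ratio.
Expected counts for N = 621 under a 1:1 ratio (total parts = 2):
  gray-bodied: 621 × 1/2 = 310.5
  ebony-bodied: 621 × 1/2 = 310.5
χ² = Σ (O − E)² / E
  gray-bodied: (343 − 310.5)² / 310.5 = 3.4018
  ebony-bodied: (278 − 310.5)² / 310.5 = 3.4018
χ² = 3.4018 + 3.4018 = 6.8036 ≈ 6.804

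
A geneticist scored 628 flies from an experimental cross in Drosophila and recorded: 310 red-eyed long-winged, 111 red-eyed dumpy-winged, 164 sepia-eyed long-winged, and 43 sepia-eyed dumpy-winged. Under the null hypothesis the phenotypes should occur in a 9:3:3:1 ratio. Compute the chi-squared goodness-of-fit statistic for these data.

The 9:3:3:1 ratio has 16 parts, so with N = 628 the expected counts are:
  red-eyed long-winged: 628 × 9/16 = 353.25
  red-eyed dumpy-winged: 628 × 3/16 = 117.75
  sepia-eyed long-winged: 628 × 3/16 = 117.75
  sepia-eyed dumpy-winged: 628 × 1/16 = 39.25
χ² = Σ (O − E)² / E
  red-eyed long-winged: (310 − 353.25)² / 353.25 = 5.2953
  red-eyed dumpy-winged: (111 − 117.75)² / 117.75 = 0.3869
  sepia-eyed long-winged: (164 − 117.75)² / 117.75 = 18.1661
  sepia-eyed dumpy-winged: (43 − 39.25)² / 39.25 = 0.3583
χ² = 5.2953 + 0.3869 + 18.1661 + 0.3583 = 24.2066 ≈ 24.207

24.207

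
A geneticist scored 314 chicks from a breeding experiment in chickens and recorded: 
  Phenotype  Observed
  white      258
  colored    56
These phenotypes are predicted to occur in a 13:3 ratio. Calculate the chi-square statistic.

Under the 13:3 hypothesis (Σ ratio = 16, N = 314):
  white: 314 × 13/16 = 255.125
  colored: 314 × 3/16 = 58.875
χ² = Σ (O − E)² / E
  white: (258 − 255.125)² / 255.125 = 0.0324
  colored: (56 − 58.875)² / 58.875 = 0.1404
χ² = 0.0324 + 0.1404 = 0.1728 ≈ 0.173

0.173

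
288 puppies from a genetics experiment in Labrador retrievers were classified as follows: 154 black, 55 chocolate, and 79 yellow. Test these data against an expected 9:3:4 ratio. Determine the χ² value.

Expected counts for N = 288 under a 9:3:4 ratio (total parts = 16):
  black: 288 × 9/16 = 162
  chocolate: 288 × 3/16 = 54
  yellow: 288 × 4/16 = 72
χ² = Σ (O − E)² / E
  black: (154 − 162)² / 162 = 0.3951
  chocolate: (55 − 54)² / 54 = 0.0185
  yellow: (79 − 72)² / 72 = 0.6806
χ² = 0.3951 + 0.0185 + 0.6806 = 1.0942 ≈ 1.094

1.094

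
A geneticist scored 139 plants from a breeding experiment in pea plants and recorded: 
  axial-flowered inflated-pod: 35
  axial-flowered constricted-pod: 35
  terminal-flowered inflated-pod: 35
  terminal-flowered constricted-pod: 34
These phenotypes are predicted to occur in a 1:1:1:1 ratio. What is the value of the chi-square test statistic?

The 1:1:1:1 ratio has 4 parts, so with N = 139 the expected counts are:
  axial-flowered inflated-pod: 139 × 1/4 = 34.75
  axial-flowered constricted-pod: 139 × 1/4 = 34.75
  terminal-flowered inflated-pod: 139 × 1/4 = 34.75
  terminal-flowered constricted-pod: 139 × 1/4 = 34.75
χ² = Σ (O − E)² / E
  axial-flowered inflated-pod: (35 − 34.75)² / 34.75 = 0.0018
  axial-flowered constricted-pod: (35 − 34.75)² / 34.75 = 0.0018
  terminal-flowered inflated-pod: (35 − 34.75)² / 34.75 = 0.0018
  terminal-flowered constricted-pod: (34 − 34.75)² / 34.75 = 0.0162
χ² = 0.0018 + 0.0018 + 0.0018 + 0.0162 = 0.0216 ≈ 0.022

0.022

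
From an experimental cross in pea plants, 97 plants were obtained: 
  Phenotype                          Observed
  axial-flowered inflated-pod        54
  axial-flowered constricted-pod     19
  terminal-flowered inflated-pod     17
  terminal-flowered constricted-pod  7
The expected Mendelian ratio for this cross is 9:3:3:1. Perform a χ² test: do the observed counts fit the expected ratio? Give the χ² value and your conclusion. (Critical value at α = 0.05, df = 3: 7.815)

Total ratio parts = 16. Expected numbers out of 97:
  axial-flowered inflated-pod: 97 × 9/16 = 54.5625
  axial-flowered constricted-pod: 97 × 3/16 = 18.1875
  terminal-flowered inflated-pod: 97 × 3/16 = 18.1875
  terminal-flowered constricted-pod: 97 × 1/16 = 6.0625
χ² = Σ (O − E)² / E
  axial-flowered inflated-pod: (54 − 54.5625)² / 54.5625 = 0.0058
  axial-flowered constricted-pod: (19 − 18.1875)² / 18.1875 = 0.0363
  terminal-flowered inflated-pod: (17 − 18.1875)² / 18.1875 = 0.0775
  terminal-flowered constricted-pod: (7 − 6.0625)² / 6.0625 = 0.1450
χ² = 0.0058 + 0.0363 + 0.0775 + 0.1450 = 0.2646 ≈ 0.265
Degrees of freedom = 4 − 1 = 3; critical value at α = 0.05 is 7.815.
Since 0.265 < 7.815, we fail to reject the null hypothesis — the data are consistent with the 9:3:3:1 ratio.

0.265; consistent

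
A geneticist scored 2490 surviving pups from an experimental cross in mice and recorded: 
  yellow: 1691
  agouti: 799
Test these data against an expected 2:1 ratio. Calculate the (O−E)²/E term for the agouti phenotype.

1.158

The 2:1 ratio has 3 parts, so with N = 2490 the expected counts are:
  yellow: 2490 × 2/3 = 1660
  agouti: 2490 × 1/3 = 830
Contribution of agouti: (799 − 830)² / 830 = 1.1578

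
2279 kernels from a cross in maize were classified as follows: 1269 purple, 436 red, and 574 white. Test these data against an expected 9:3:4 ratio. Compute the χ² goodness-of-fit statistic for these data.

Expected counts for N = 2279 under a 9:3:4 ratio (total parts = 16):
  purple: 2279 × 9/16 = 1281.9375
  red: 2279 × 3/16 = 427.3125
  white: 2279 × 4/16 = 569.75
χ² = Σ (O − E)² / E
  purple: (1269 − 1281.9375)² / 1281.9375 = 0.1306
  red: (436 − 427.3125)² / 427.3125 = 0.1766
  white: (574 − 569.75)² / 569.75 = 0.0317
χ² = 0.1306 + 0.1766 + 0.0317 = 0.3389 ≈ 0.339

0.339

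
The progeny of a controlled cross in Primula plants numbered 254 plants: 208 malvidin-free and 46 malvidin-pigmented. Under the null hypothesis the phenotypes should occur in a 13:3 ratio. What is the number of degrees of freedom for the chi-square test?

A goodness-of-fit test with 2 phenotype classes has df = 2 − 1 = 1.

1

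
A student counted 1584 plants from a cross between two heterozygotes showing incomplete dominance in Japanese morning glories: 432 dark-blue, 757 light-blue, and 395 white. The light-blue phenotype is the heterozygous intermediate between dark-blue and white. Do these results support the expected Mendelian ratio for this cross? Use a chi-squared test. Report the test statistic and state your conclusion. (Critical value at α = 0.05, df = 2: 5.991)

4.822; consistent

With incomplete dominance, a heterozygote × heterozygote cross gives a 1:2:1 phenotypic ratio.
The 1:2:1 ratio has 4 parts, so with N = 1584 the expected counts are:
  dark-blue: 1584 × 1/4 = 396
  light-blue: 1584 × 2/4 = 792
  white: 1584 × 1/4 = 396
χ² = Σ (O − E)² / E
  dark-blue: (432 − 396)² / 396 = 3.2727
  light-blue: (757 − 792)² / 792 = 1.5467
  white: (395 − 396)² / 396 = 0.0025
χ² = 3.2727 + 1.5467 + 0.0025 = 4.8219 ≈ 4.822
Degrees of freedom = 3 − 1 = 2; critical value at α = 0.05 is 5.991.
Since 4.822 < 5.991, we fail to reject the null hypothesis — the data are consistent with the 1:2:1 ratio.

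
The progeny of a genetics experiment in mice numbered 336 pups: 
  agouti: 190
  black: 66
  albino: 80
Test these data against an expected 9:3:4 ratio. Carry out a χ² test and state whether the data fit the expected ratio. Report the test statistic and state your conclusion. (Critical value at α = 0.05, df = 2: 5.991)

0.339; consistent

Expected counts for N = 336 under a 9:3:4 ratio (total parts = 16):
  agouti: 336 × 9/16 = 189
  black: 336 × 3/16 = 63
  albino: 336 × 4/16 = 84
χ² = Σ (O − E)² / E
  agouti: (190 − 189)² / 189 = 0.0053
  black: (66 − 63)² / 63 = 0.1429
  albino: (80 − 84)² / 84 = 0.1905
χ² = 0.0053 + 0.1429 + 0.1905 = 0.3387 ≈ 0.339
Degrees of freedom = 3 − 1 = 2; critical value at α = 0.05 is 5.991.
Since 0.339 < 5.991, we fail to reject the null hypothesis — the data are consistent with the 9:3:4 ratio.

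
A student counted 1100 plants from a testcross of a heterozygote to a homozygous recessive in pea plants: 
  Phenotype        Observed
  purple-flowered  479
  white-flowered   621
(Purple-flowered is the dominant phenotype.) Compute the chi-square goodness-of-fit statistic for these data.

18.331

A testcross of a heterozygote (Aa × aa) gives a 1:1 phenotypic ratio.
Under the 1:1 hypothesis (Σ ratio = 2, N = 1100):
  purple-flowered: 1100 × 1/2 = 550
  white-flowered: 1100 × 1/2 = 550
χ² = Σ (O − E)² / E
  purple-flowered: (479 − 550)² / 550 = 9.1655
  white-flowered: (621 − 550)² / 550 = 9.1655
χ² = 9.1655 + 9.1655 = 18.331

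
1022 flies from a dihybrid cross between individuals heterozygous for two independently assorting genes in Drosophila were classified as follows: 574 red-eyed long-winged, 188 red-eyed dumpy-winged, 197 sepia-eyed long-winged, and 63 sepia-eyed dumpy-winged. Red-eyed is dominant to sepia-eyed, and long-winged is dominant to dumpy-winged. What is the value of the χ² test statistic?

0.233

A dihybrid F₂ with independent assortment and complete dominance at both loci gives a 9:3:3:1 phenotypic ratio.
Total ratio parts = 16. Expected numbers out of 1022:
  red-eyed long-winged: 1022 × 9/16 = 574.875
  red-eyed dumpy-winged: 1022 × 3/16 = 191.625
  sepia-eyed long-winged: 1022 × 3/16 = 191.625
  sepia-eyed dumpy-winged: 1022 × 1/16 = 63.875
χ² = Σ (O − E)² / E
  red-eyed long-winged: (574 − 574.875)² / 574.875 = 0.0013
  red-eyed dumpy-winged: (188 − 191.625)² / 191.625 = 0.0686
  sepia-eyed long-winged: (197 − 191.625)² / 191.625 = 0.1508
  sepia-eyed dumpy-winged: (63 − 63.875)² / 63.875 = 0.0120
χ² = 0.0013 + 0.0686 + 0.1508 + 0.0120 = 0.2327 ≈ 0.233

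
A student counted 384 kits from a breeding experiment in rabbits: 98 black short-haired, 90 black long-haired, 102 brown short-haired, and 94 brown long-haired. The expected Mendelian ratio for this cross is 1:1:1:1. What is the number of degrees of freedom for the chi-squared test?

A goodness-of-fit test with 4 phenotype classes has df = 4 − 1 = 3.

3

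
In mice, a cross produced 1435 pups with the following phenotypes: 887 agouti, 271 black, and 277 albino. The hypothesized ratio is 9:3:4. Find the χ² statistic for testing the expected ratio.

26.534

Under the 9:3:4 hypothesis (Σ ratio = 16, N = 1435):
  agouti: 1435 × 9/16 = 807.1875
  black: 1435 × 3/16 = 269.0625
  albino: 1435 × 4/16 = 358.75
χ² = Σ (O − E)² / E
  agouti: (887 − 807.1875)² / 807.1875 = 7.8916
  black: (271 − 269.0625)² / 269.0625 = 0.0140
  albino: (277 − 358.75)² / 358.75 = 18.6287
χ² = 7.8916 + 0.0140 + 18.6287 = 26.5343 ≈ 26.534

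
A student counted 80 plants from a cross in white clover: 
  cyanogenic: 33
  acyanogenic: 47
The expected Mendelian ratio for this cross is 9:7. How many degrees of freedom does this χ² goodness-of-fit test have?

1

A goodness-of-fit test with 2 phenotype classes has df = 2 − 1 = 1.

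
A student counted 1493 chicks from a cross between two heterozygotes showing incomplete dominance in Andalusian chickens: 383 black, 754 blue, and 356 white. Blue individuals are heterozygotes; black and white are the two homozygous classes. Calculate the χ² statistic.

1.127

With incomplete dominance, a heterozygote × heterozygote cross gives a 1:2:1 phenotypic ratio.
Under the 1:2:1 hypothesis (Σ ratio = 4, N = 1493):
  black: 1493 × 1/4 = 373.25
  blue: 1493 × 2/4 = 746.5
  white: 1493 × 1/4 = 373.25
χ² = Σ (O − E)² / E
  black: (383 − 373.25)² / 373.25 = 0.2547
  blue: (754 − 746.5)² / 746.5 = 0.0754
  white: (356 − 373.25)² / 373.25 = 0.7972
χ² = 0.2547 + 0.0754 + 0.7972 = 1.1273 ≈ 1.127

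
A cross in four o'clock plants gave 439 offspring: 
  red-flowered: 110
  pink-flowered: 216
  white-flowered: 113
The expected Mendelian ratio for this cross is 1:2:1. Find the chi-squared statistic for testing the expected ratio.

Under the 1:2:1 hypothesis (Σ ratio = 4, N = 439):
  red-flowered: 439 × 1/4 = 109.75
  pink-flowered: 439 × 2/4 = 219.5
  white-flowered: 439 × 1/4 = 109.75
χ² = Σ (O − E)² / E
  red-flowered: (110 − 109.75)² / 109.75 = 0.0006
  pink-flowered: (216 − 219.5)² / 219.5 = 0.0558
  white-flowered: (113 − 109.75)² / 109.75 = 0.0962
χ² = 0.0006 + 0.0558 + 0.0962 = 0.1526 ≈ 0.153

0.153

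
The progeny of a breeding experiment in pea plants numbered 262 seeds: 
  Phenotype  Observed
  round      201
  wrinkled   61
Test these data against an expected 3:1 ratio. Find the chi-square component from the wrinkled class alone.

0.309

Total ratio parts = 4. Expected numbers out of 262:
  round: 262 × 3/4 = 196.5
  wrinkled: 262 × 1/4 = 65.5
Contribution of wrinkled: (61 − 65.5)² / 65.5 = 0.3092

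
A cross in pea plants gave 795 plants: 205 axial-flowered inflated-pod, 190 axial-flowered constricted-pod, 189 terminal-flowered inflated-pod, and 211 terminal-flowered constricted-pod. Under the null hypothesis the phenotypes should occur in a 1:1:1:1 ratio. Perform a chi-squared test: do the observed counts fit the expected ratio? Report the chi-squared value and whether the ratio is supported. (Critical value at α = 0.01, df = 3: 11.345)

1.815; consistent

Under the 1:1:1:1 hypothesis (Σ ratio = 4, N = 795):
  axial-flowered inflated-pod: 795 × 1/4 = 198.75
  axial-flowered constricted-pod: 795 × 1/4 = 198.75
  terminal-flowered inflated-pod: 795 × 1/4 = 198.75
  terminal-flowered constricted-pod: 795 × 1/4 = 198.75
χ² = Σ (O − E)² / E
  axial-flowered inflated-pod: (205 − 198.75)² / 198.75 = 0.1965
  axial-flowered constricted-pod: (190 − 198.75)² / 198.75 = 0.3852
  terminal-flowered inflated-pod: (189 − 198.75)² / 198.75 = 0.4783
  terminal-flowered constricted-pod: (211 − 198.75)² / 198.75 = 0.7550
χ² = 0.1965 + 0.3852 + 0.4783 + 0.7550 = 1.815
Degrees of freedom = 4 − 1 = 3; critical value at α = 0.01 is 11.345.
Since 1.815 < 11.345, we fail to reject the null hypothesis — the data are consistent with the 1:1:1:1 ratio.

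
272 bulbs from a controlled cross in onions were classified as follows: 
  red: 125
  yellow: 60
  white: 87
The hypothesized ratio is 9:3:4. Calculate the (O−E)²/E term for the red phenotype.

5.124

Under the 9:3:4 hypothesis (Σ ratio = 16, N = 272):
  red: 272 × 9/16 = 153
  yellow: 272 × 3/16 = 51
  white: 272 × 4/16 = 68
Contribution of red: (125 − 153)² / 153 = 5.1242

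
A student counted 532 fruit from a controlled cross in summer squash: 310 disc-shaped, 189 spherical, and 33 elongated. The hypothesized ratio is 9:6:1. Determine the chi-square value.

Expected counts for N = 532 under a 9:6:1 ratio (total parts = 16):
  disc-shaped: 532 × 9/16 = 299.25
  spherical: 532 × 6/16 = 199.5
  elongated: 532 × 1/16 = 33.25
χ² = Σ (O − E)² / E
  disc-shaped: (310 − 299.25)² / 299.25 = 0.3862
  spherical: (189 − 199.5)² / 199.5 = 0.5526
  elongated: (33 − 33.25)² / 33.25 = 0.0019
χ² = 0.3862 + 0.5526 + 0.0019 = 0.9407 ≈ 0.941

0.941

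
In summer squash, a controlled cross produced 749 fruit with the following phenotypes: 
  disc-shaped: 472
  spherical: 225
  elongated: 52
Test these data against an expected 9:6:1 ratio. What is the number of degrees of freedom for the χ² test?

A goodness-of-fit test with 3 phenotype classes has df = 3 − 1 = 2.

2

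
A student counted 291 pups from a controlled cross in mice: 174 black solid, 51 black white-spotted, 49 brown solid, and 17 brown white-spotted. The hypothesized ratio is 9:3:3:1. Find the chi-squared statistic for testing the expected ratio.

Total ratio parts = 16. Expected numbers out of 291:
  black solid: 291 × 9/16 = 163.6875
  black white-spotted: 291 × 3/16 = 54.5625
  brown solid: 291 × 3/16 = 54.5625
  brown white-spotted: 291 × 1/16 = 18.1875
χ² = Σ (O − E)² / E
  black solid: (174 − 163.6875)² / 163.6875 = 0.6497
  black white-spotted: (51 − 54.5625)² / 54.5625 = 0.2326
  brown solid: (49 − 54.5625)² / 54.5625 = 0.5671
  brown white-spotted: (17 − 18.1875)² / 18.1875 = 0.0775
χ² = 0.6497 + 0.2326 + 0.5671 + 0.0775 = 1.5269 ≈ 1.527

1.527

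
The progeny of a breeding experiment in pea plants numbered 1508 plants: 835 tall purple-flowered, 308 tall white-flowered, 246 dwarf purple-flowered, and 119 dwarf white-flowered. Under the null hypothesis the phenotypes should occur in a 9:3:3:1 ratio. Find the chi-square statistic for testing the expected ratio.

13.738

Total ratio parts = 16. Expected numbers out of 1508:
  tall purple-flowered: 1508 × 9/16 = 848.25
  tall white-flowered: 1508 × 3/16 = 282.75
  dwarf purple-flowered: 1508 × 3/16 = 282.75
  dwarf white-flowered: 1508 × 1/16 = 94.25
χ² = Σ (O − E)² / E
  tall purple-flowered: (835 − 848.25)² / 848.25 = 0.2070
  tall white-flowered: (308 − 282.75)² / 282.75 = 2.2549
  dwarf purple-flowered: (246 − 282.75)² / 282.75 = 4.7765
  dwarf white-flowered: (119 − 94.25)² / 94.25 = 6.4993
χ² = 0.2070 + 2.2549 + 4.7765 + 6.4993 = 13.7377 ≈ 13.738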